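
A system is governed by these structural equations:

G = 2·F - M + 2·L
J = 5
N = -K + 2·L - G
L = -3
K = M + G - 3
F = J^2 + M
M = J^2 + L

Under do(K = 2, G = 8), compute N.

Setting K = 2, G = 8 by intervention discards those variables' equations.
N = -K + 2·L - G  [with K=2, L=-3, G=8]  = -16

-16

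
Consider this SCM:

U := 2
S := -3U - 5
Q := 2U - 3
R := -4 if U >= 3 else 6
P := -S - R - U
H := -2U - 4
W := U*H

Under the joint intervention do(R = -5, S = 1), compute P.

The joint intervention fixes R = -5, S = 1, removing each variable's own equation.
P = -S - R - U  [with S=1, R=-5, U=2]  = 2

2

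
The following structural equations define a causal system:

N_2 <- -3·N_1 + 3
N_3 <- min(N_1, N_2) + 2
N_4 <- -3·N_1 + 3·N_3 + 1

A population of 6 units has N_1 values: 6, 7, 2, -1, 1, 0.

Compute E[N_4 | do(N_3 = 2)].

-0.5

do(N_3=2) breaks N_3's dependence on N_1. With N_3=2 fixed, N_4 across the units is -11, -14, 1, 10, 4, 7, mean -0.5.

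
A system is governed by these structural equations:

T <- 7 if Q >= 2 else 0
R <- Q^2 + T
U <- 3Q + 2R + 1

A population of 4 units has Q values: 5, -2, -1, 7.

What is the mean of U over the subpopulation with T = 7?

107

E[U|T=7] averages over only the 2 units with T=7 (Q = 5, 7): U = 80, 134, mean 107.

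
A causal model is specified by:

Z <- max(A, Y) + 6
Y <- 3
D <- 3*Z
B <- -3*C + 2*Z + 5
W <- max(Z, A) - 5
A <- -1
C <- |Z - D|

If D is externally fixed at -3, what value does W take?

Under do(D=-3), the mechanism D <- 3*Z is discarded; D is fixed at -3.
Since W is not a descendant of the intervened variable, it is unaffected.
Z = max(A, Y) + 6  [with A=-1, Y=3]  = 9
W = max(Z, A) - 5  [with Z=9, A=-1]  = 4

4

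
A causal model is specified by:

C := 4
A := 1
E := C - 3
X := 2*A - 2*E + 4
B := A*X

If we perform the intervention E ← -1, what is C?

4

Under do(E=-1), the mechanism E := C - 3 is discarded; E is fixed at -1.
C is not downstream of the intervention, so its value is determined by the original equations.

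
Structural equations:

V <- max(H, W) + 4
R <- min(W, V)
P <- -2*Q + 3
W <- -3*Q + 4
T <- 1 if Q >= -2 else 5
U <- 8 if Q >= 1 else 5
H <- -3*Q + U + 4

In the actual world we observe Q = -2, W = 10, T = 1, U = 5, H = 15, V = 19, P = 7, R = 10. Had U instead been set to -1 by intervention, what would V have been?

14

Under do(U=-1), the mechanism U <- 8 if Q >= 1 else 5 is discarded; U is fixed at -1.
W = -3*Q + 4  [with Q=-2]  = 10
H = -3*Q + U + 4  [with Q=-2, U=-1]  = 9
V = max(H, W) + 4  [with H=9, W=10]  = 14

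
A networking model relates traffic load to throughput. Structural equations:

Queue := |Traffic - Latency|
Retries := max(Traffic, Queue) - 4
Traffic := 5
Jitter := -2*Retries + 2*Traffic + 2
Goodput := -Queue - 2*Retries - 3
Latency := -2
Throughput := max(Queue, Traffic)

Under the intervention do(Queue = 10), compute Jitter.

0

do(Queue=10) replaces the equation Queue := |Traffic - Latency| with the constant Queue = 10.
Retries = max(Traffic, Queue) - 4  [with Traffic=5, Queue=10]  = 6
Jitter = -2*Retries + 2*Traffic + 2  [with Retries=6, Traffic=5]  = 0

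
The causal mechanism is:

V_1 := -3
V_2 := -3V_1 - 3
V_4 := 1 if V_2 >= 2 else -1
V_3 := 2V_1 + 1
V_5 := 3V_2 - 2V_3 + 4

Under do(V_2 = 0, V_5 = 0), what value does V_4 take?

The joint intervention fixes V_2 = 0, V_5 = 0, removing each variable's own equation.
V_4 = 1 if V_2 >= 2 else -1  [with V_2=0]  = -1

-1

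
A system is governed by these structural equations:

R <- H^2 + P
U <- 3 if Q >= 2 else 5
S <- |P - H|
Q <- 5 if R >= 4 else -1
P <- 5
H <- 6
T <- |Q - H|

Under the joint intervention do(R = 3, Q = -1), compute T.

7

Setting R = 3, Q = -1 by intervention discards those variables' equations.
T = |Q - H|  [with Q=-1, H=6]  = 7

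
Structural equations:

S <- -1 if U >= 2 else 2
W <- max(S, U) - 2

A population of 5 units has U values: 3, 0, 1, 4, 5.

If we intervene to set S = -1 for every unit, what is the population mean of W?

Every unit gets S=-1 under the intervention. W values become 1, -2, -1, 2, 3; E[W|do(S=-1)] = 0.6.

0.6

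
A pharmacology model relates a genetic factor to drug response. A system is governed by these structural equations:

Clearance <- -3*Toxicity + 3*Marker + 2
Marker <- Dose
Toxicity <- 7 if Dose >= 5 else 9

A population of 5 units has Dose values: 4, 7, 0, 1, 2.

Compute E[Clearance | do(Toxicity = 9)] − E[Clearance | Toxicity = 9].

3.15

Under do(Toxicity=9), Toxicity's equation is replaced by Toxicity=9 for every unit. Per-unit Clearance: -13, -4, -25, -22, -19. Mean = -16.6.
Conditioning on Toxicity=9 selects the 4 unit(s) with Dose ∈ {4, 0, 1, 2}. Their Clearance values: -13, -25, -22, -19. Mean = -19.75.
Difference = -16.6 − (-19.75) = 3.15.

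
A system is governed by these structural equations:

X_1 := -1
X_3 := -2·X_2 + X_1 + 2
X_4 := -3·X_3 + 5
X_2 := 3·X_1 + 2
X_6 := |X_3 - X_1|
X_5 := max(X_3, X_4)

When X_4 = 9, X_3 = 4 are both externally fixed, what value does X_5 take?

9

The joint intervention fixes X_4 = 9, X_3 = 4, removing each variable's own equation.
X_5 = max(X_3, X_4)  [with X_3=4, X_4=9]  = 9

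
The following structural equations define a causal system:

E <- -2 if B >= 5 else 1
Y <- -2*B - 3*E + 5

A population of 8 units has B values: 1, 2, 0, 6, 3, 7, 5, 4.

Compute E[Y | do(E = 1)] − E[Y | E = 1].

do(E=1) breaks E's dependence on B. With E=1 fixed, Y across the units is 0, -2, 2, -10, -4, -12, -8, -6, mean -5.
Observing E=1 restricts to units where E's equation naturally yields 1: B ∈ {1, 2, 0, 3, 4}. In that subpopulation Y = 0, -2, 2, -4, -6, mean -2.
Difference = -5 − (-2) = -3.

-3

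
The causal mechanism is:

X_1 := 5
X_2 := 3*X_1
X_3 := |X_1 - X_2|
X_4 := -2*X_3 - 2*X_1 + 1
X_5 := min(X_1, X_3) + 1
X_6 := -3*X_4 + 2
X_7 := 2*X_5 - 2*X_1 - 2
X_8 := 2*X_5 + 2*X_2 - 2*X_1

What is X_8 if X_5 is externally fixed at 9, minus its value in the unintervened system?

6

do(X_5=9) replaces the equation X_5 := min(X_1, X_3) + 1 with the constant X_5 = 9.
X_2 = 3*X_1  [with X_1=5]  = 15
X_8 = 2*X_5 + 2*X_2 - 2*X_1  [with X_5=9, X_2=15, X_1=5]  = 38
Without intervention: X_2 = 3*X_1  [with X_1=5]  = 15; X_3 = |X_1 - X_2|  [with X_1=5, X_2=15]  = 10; X_5 = min(X_1, X_3) + 1  [with X_1=5, X_3=10]  = 6; X_8 = 2*X_5 + 2*X_2 - 2*X_1  [with X_5=6, X_2=15, X_1=5]  = 32.
Change = 38 − 32 = 6.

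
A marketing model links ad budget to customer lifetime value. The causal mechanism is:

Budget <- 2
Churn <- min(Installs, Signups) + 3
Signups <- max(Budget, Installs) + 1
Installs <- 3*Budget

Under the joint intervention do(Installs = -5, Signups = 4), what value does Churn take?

-2

Setting Installs = -5, Signups = 4 by intervention discards those variables' equations.
Churn = min(Installs, Signups) + 3  [with Installs=-5, Signups=4]  = -2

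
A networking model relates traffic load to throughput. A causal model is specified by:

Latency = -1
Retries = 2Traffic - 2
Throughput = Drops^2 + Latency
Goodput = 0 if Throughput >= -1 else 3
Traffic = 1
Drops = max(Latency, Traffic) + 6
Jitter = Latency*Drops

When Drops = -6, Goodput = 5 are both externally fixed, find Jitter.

6

Setting Drops = -6, Goodput = 5 by intervention discards those variables' equations.
Jitter = Latency*Drops  [with Latency=-1, Drops=-6]  = 6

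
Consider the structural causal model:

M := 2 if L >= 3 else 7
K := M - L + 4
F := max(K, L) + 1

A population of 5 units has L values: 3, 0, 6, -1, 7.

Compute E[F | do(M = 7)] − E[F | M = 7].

do(M=7) breaks M's dependence on L. With M=7 fixed, F across the units is 9, 12, 7, 13, 8, mean 9.8.
Conditioning on M=7 selects the 2 unit(s) with L ∈ {0, -1}. Their F values: 12, 13. Mean = 12.5.
Difference = 9.8 − 12.5 = -2.7.

-2.7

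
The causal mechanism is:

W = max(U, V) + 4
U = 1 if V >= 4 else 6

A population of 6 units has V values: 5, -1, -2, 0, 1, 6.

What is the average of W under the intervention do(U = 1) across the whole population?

Every unit gets U=1 under the intervention. W values become 9, 5, 5, 5, 5, 10; E[W|do(U=1)] = 6.5.

6.5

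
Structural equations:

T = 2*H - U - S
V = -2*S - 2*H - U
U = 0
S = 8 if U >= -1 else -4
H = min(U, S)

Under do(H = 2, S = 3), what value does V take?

-10

The joint intervention fixes H = 2, S = 3, removing each variable's own equation.
V = -2*S - 2*H - U  [with S=3, H=2, U=0]  = -10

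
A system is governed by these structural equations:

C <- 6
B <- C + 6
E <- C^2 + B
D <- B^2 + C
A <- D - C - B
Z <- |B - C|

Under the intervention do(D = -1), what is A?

-19

Intervening sets D = -1 and removes its equation (D <- B^2 + C).
B = C + 6  [with C=6]  = 12
A = D - C - B  [with D=-1, C=6, B=12]  = -19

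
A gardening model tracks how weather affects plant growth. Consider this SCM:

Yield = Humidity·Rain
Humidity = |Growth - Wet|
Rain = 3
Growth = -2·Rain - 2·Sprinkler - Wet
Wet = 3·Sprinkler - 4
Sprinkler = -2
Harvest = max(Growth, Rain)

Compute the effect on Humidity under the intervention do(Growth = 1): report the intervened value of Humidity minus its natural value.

-7

Intervening sets Growth = 1 and removes its equation (Growth = -2·Rain - 2·Sprinkler - Wet).
Wet = 3·Sprinkler - 4  [with Sprinkler=-2]  = -10
Humidity = |Growth - Wet|  [with Growth=1, Wet=-10]  = 11
Without intervention: Wet = 3·Sprinkler - 4  [with Sprinkler=-2]  = -10; Growth = -2·Rain - 2·Sprinkler - Wet  [with Rain=3, Sprinkler=-2, Wet=-10]  = 8; Humidity = |Growth - Wet|  [with Growth=8, Wet=-10]  = 18.
Change = 11 − 18 = -7.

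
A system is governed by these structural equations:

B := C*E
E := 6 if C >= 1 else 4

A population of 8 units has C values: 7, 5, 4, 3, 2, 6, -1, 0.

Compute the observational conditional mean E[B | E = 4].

-2

Observing E=4 restricts to units where E's equation naturally yields 4: C ∈ {-1, 0}. In that subpopulation B = -4, 0, mean -2.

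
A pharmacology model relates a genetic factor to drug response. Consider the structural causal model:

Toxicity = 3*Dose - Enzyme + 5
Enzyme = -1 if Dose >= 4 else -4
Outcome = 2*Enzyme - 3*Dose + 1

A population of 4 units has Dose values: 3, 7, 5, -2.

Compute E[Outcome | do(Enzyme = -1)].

do(Enzyme=-1) breaks Enzyme's dependence on Dose. With Enzyme=-1 fixed, Outcome across the units is -10, -22, -16, 5, mean -10.75.

-10.75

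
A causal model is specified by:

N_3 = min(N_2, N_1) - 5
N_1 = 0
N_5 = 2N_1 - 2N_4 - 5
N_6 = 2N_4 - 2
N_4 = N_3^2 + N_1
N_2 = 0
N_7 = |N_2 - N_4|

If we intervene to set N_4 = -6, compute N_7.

6

The intervention breaks the incoming arrows to N_4: N_4 = N_3^2 + N_1 no longer applies, and N_4 = -6.
N_7 = |N_2 - N_4|  [with N_2=0, N_4=-6]  = 6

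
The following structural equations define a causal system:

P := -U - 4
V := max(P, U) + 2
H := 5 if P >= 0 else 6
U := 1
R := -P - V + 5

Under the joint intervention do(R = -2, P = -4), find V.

3

Setting R = -2, P = -4 by intervention discards those variables' equations.
V = max(P, U) + 2  [with P=-4, U=1]  = 3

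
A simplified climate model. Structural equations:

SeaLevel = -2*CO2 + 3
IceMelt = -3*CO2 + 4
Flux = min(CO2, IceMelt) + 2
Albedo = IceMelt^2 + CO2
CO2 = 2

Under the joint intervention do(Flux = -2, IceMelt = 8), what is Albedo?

Setting Flux = -2, IceMelt = 8 by intervention discards those variables' equations.
Albedo = IceMelt^2 + CO2  [with IceMelt=8, CO2=2]  = 66

66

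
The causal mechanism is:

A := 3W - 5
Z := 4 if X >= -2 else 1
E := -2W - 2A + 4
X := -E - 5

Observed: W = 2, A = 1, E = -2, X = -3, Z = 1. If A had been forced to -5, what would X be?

-15

Under do(A=-5), the mechanism A := 3W - 5 is discarded; A is fixed at -5.
E = -2W - 2A + 4  [with W=2, A=-5]  = 10
X = -E - 5  [with E=10]  = -15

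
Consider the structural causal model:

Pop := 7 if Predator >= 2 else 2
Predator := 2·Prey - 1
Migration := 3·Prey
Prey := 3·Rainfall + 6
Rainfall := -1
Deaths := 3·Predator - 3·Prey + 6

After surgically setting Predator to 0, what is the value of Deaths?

-3

The intervention breaks the incoming arrows to Predator: Predator := 2·Prey - 1 no longer applies, and Predator = 0.
Prey = 3·Rainfall + 6  [with Rainfall=-1]  = 3
Deaths = 3·Predator - 3·Prey + 6  [with Predator=0, Prey=3]  = -3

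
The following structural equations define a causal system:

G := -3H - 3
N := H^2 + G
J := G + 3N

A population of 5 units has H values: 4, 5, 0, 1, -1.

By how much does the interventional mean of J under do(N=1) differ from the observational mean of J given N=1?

-0.9

The intervention sets N=1 in all 5 units regardless of H. Recomputing J per unit gives -12, -15, 0, -3, 3; average -5.4.
E[J|N=1] averages over only the 2 units with N=1 (H = 4, -1): J = -12, 3, mean -4.5.
Difference = -5.4 − (-4.5) = -0.9.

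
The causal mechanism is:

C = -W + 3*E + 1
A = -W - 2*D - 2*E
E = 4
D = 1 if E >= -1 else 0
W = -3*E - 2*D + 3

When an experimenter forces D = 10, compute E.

Under do(D=10), the mechanism D = 1 if E >= -1 else 0 is discarded; D is fixed at 10.
E is not downstream of the intervention, so its value is determined by the original equations.

4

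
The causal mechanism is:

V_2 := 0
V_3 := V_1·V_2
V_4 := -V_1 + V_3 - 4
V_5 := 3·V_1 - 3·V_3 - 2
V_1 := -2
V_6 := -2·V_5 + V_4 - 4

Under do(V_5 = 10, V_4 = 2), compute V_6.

Setting V_5 = 10, V_4 = 2 by intervention discards those variables' equations.
V_6 = -2·V_5 + V_4 - 4  [with V_5=10, V_4=2]  = -22

-22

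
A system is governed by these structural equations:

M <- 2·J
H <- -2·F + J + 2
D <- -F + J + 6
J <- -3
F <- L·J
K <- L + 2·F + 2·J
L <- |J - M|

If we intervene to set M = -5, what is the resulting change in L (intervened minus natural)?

-1

The intervention breaks the incoming arrows to M: M <- 2·J no longer applies, and M = -5.
L = |J - M|  [with J=-3, M=-5]  = 2
Without intervention: M = 2·J  [with J=-3]  = -6; L = |J - M|  [with J=-3, M=-6]  = 3.
Change = 2 − 3 = -1.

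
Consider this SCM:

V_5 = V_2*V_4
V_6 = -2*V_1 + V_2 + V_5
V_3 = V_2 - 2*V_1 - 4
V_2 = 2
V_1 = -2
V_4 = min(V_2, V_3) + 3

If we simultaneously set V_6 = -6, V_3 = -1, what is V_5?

4

Under do(V_6 = -6, V_3 = -1), each intervened variable's structural equation is replaced by its fixed value.
V_4 = min(V_2, V_3) + 3  [with V_2=2, V_3=-1]  = 2
V_5 = V_2*V_4  [with V_2=2, V_4=2]  = 4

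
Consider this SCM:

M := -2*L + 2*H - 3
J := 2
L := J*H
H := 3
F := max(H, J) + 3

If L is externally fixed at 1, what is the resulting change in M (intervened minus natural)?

10

Intervening sets L = 1 and removes its equation (L := J*H).
M = -2*L + 2*H - 3  [with L=1, H=3]  = 1
Without intervention: L = J*H  [with J=2, H=3]  = 6; M = -2*L + 2*H - 3  [with L=6, H=3]  = -9.
Change = 1 − (-9) = 10.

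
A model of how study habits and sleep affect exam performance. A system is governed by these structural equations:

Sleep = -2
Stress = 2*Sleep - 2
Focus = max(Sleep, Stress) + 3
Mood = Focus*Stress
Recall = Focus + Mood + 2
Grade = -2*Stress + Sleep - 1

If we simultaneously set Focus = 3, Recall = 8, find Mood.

The joint intervention fixes Focus = 3, Recall = 8, removing each variable's own equation.
Stress = 2*Sleep - 2  [with Sleep=-2]  = -6
Mood = Focus*Stress  [with Focus=3, Stress=-6]  = -18

-18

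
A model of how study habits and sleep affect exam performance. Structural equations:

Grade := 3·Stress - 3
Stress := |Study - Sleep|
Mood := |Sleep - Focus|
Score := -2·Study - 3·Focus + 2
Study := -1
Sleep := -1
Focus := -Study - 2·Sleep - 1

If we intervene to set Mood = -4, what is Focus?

2

do(Mood=-4) replaces the equation Mood := |Sleep - Focus| with the constant Mood = -4.
No directed path runs from Mood to Focus, so Focus keeps its natural value.
Focus = -Study - 2·Sleep - 1  [with Study=-1, Sleep=-1]  = 2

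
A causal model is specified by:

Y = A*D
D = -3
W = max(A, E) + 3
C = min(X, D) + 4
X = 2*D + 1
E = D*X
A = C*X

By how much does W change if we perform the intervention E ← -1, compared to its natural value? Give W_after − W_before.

-10

Under do(E=-1), the mechanism E = D*X is discarded; E is fixed at -1.
X = 2*D + 1  [with D=-3]  = -5
C = min(X, D) + 4  [with X=-5, D=-3]  = -1
A = C*X  [with C=-1, X=-5]  = 5
W = max(A, E) + 3  [with A=5, E=-1]  = 8
Without intervention: X = 2*D + 1  [with D=-3]  = -5; C = min(X, D) + 4  [with X=-5, D=-3]  = -1; A = C*X  [with C=-1, X=-5]  = 5; E = D*X  [with D=-3, X=-5]  = 15; W = max(A, E) + 3  [with A=5, E=15]  = 18.
Change = 8 − 18 = -10.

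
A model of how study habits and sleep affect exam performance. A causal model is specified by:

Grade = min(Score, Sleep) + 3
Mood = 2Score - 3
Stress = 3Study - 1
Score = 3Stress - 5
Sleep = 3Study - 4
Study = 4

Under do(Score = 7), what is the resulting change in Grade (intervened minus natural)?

Under do(Score=7), the mechanism Score = 3Stress - 5 is discarded; Score is fixed at 7.
Sleep = 3Study - 4  [with Study=4]  = 8
Grade = min(Score, Sleep) + 3  [with Score=7, Sleep=8]  = 10
Without intervention: Sleep = 3Study - 4  [with Study=4]  = 8; Stress = 3Study - 1  [with Study=4]  = 11; Score = 3Stress - 5  [with Stress=11]  = 28; Grade = min(Score, Sleep) + 3  [with Score=28, Sleep=8]  = 11.
Change = 10 − 11 = -1.

-1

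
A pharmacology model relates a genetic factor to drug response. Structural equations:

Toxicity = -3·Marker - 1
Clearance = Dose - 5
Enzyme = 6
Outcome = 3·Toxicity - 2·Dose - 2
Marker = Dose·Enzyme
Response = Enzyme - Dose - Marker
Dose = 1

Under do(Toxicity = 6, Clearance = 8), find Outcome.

14

Under do(Toxicity = 6, Clearance = 8), each intervened variable's structural equation is replaced by its fixed value.
Outcome = 3·Toxicity - 2·Dose - 2  [with Toxicity=6, Dose=1]  = 14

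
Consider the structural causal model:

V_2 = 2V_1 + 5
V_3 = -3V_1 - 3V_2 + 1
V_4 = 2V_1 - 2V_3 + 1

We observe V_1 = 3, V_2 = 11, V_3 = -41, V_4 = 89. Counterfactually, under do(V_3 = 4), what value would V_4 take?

-1

The intervention breaks the incoming arrows to V_3: V_3 = -3V_1 - 3V_2 + 1 no longer applies, and V_3 = 4.
V_4 = 2V_1 - 2V_3 + 1  [with V_1=3, V_3=4]  = -1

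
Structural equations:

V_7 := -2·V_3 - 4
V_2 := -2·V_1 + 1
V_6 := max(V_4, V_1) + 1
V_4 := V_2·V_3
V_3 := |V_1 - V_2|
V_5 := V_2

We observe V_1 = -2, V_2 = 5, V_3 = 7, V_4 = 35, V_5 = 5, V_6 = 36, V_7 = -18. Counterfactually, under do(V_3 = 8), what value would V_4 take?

The intervention breaks the incoming arrows to V_3: V_3 := |V_1 - V_2| no longer applies, and V_3 = 8.
V_2 = -2·V_1 + 1  [with V_1=-2]  = 5
V_4 = V_2·V_3  [with V_2=5, V_3=8]  = 40

40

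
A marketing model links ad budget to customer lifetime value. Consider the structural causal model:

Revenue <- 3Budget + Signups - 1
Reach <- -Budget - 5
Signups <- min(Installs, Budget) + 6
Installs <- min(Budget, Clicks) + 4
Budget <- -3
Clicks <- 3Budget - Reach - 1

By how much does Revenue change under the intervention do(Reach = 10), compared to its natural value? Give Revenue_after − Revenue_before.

-12

Under do(Reach=10), the mechanism Reach <- -Budget - 5 is discarded; Reach is fixed at 10.
Clicks = 3Budget - Reach - 1  [with Budget=-3, Reach=10]  = -20
Installs = min(Budget, Clicks) + 4  [with Budget=-3, Clicks=-20]  = -16
Signups = min(Installs, Budget) + 6  [with Installs=-16, Budget=-3]  = -10
Revenue = 3Budget + Signups - 1  [with Budget=-3, Signups=-10]  = -20
Without intervention: Reach = -Budget - 5  [with Budget=-3]  = -2; Clicks = 3Budget - Reach - 1  [with Budget=-3, Reach=-2]  = -8; Installs = min(Budget, Clicks) + 4  [with Budget=-3, Clicks=-8]  = -4; Signups = min(Installs, Budget) + 6  [with Installs=-4, Budget=-3]  = 2; Revenue = 3Budget + Signups - 1  [with Budget=-3, Signups=2]  = -8.
Change = -20 − (-8) = -12.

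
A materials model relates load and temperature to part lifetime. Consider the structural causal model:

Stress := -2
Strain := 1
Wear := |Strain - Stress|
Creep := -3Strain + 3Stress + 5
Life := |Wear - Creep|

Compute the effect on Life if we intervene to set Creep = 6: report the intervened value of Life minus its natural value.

-4

do(Creep=6) replaces the equation Creep := -3Strain + 3Stress + 5 with the constant Creep = 6.
Wear = |Strain - Stress|  [with Strain=1, Stress=-2]  = 3
Life = |Wear - Creep|  [with Wear=3, Creep=6]  = 3
Without intervention: Creep = -3Strain + 3Stress + 5  [with Strain=1, Stress=-2]  = -4; Wear = |Strain - Stress|  [with Strain=1, Stress=-2]  = 3; Life = |Wear - Creep|  [with Wear=3, Creep=-4]  = 7.
Change = 3 − 7 = -4.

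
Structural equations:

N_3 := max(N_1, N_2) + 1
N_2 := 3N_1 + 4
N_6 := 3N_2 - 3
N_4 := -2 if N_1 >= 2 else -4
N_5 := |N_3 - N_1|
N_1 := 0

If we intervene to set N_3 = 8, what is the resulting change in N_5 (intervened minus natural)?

do(N_3=8) replaces the equation N_3 := max(N_1, N_2) + 1 with the constant N_3 = 8.
N_5 = |N_3 - N_1|  [with N_3=8, N_1=0]  = 8
Without intervention: N_2 = 3N_1 + 4  [with N_1=0]  = 4; N_3 = max(N_1, N_2) + 1  [with N_1=0, N_2=4]  = 5; N_5 = |N_3 - N_1|  [with N_3=5, N_1=0]  = 5.
Change = 8 − 5 = 3.

3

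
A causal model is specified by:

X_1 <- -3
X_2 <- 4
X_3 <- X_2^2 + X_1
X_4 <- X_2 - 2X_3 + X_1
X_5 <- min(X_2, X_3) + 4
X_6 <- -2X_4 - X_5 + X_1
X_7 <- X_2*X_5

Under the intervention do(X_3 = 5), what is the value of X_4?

-9

The intervention breaks the incoming arrows to X_3: X_3 <- X_2^2 + X_1 no longer applies, and X_3 = 5.
X_4 = X_2 - 2X_3 + X_1  [with X_2=4, X_3=5, X_1=-3]  = -9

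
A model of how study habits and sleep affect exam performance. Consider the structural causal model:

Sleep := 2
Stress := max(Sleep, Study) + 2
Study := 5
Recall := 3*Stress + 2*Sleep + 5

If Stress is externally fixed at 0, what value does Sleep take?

Under do(Stress=0), the mechanism Stress := max(Sleep, Study) + 2 is discarded; Stress is fixed at 0.
Since Sleep is not a descendant of the intervened variable, it is unaffected.

2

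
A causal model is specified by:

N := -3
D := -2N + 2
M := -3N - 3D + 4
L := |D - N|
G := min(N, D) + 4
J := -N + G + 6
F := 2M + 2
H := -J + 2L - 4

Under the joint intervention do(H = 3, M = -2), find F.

-2

Under do(H = 3, M = -2), each intervened variable's structural equation is replaced by its fixed value.
F = 2M + 2  [with M=-2]  = -2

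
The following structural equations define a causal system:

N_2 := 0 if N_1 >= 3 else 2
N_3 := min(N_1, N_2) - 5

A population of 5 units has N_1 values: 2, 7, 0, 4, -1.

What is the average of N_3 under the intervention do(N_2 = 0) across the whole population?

Every unit gets N_2=0 under the intervention. N_3 values become -5, -5, -5, -5, -6; E[N_3|do(N_2=0)] = -5.2.

-5.2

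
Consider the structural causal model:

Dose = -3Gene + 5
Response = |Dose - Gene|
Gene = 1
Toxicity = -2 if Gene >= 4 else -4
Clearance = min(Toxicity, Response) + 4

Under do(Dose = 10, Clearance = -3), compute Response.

9

Under do(Dose = 10, Clearance = -3), each intervened variable's structural equation is replaced by its fixed value.
Response = |Dose - Gene|  [with Dose=10, Gene=1]  = 9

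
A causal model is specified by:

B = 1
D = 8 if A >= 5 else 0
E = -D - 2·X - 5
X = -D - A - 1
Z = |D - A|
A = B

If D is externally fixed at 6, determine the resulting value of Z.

5

The intervention breaks the incoming arrows to D: D = 8 if A >= 5 else 0 no longer applies, and D = 6.
A = B  [with B=1]  = 1
Z = |D - A|  [with D=6, A=1]  = 5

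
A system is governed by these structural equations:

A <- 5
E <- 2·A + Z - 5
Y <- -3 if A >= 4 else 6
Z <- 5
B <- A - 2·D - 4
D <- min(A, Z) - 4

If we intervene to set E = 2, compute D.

do(E=2) replaces the equation E <- 2·A + Z - 5 with the constant E = 2.
D is not downstream of the intervention, so its value is determined by the original equations.
D = min(A, Z) - 4  [with A=5, Z=5]  = 1

1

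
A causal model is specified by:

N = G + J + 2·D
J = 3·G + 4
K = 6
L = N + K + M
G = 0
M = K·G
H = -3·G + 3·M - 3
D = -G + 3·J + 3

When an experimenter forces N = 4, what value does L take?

do(N=4) replaces the equation N = G + J + 2·D with the constant N = 4.
M = K·G  [with K=6, G=0]  = 0
L = N + K + M  [with N=4, K=6, M=0]  = 10

10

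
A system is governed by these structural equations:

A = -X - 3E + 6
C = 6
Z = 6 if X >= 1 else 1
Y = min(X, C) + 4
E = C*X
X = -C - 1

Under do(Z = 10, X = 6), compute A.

-108

The joint intervention fixes Z = 10, X = 6, removing each variable's own equation.
E = C*X  [with C=6, X=6]  = 36
A = -X - 3E + 6  [with X=6, E=36]  = -108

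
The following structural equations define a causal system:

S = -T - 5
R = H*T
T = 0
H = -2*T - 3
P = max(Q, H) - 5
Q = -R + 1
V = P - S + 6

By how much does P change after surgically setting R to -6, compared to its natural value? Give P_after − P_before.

6

do(R=-6) replaces the equation R = H*T with the constant R = -6.
H = -2*T - 3  [with T=0]  = -3
Q = -R + 1  [with R=-6]  = 7
P = max(Q, H) - 5  [with Q=7, H=-3]  = 2
Without intervention: H = -2*T - 3  [with T=0]  = -3; R = H*T  [with H=-3, T=0]  = 0; Q = -R + 1  [with R=0]  = 1; P = max(Q, H) - 5  [with Q=1, H=-3]  = -4.
Change = 2 − (-4) = 6.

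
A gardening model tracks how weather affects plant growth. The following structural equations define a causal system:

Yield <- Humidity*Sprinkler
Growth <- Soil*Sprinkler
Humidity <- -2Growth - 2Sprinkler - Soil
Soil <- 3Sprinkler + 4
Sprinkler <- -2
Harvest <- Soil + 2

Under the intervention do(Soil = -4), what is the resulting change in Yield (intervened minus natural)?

do(Soil=-4) replaces the equation Soil <- 3Sprinkler + 4 with the constant Soil = -4.
Growth = Soil*Sprinkler  [with Soil=-4, Sprinkler=-2]  = 8
Humidity = -2Growth - 2Sprinkler - Soil  [with Growth=8, Sprinkler=-2, Soil=-4]  = -8
Yield = Humidity*Sprinkler  [with Humidity=-8, Sprinkler=-2]  = 16
Without intervention: Soil = 3Sprinkler + 4  [with Sprinkler=-2]  = -2; Growth = Soil*Sprinkler  [with Soil=-2, Sprinkler=-2]  = 4; Humidity = -2Growth - 2Sprinkler - Soil  [with Growth=4, Sprinkler=-2, Soil=-2]  = -2; Yield = Humidity*Sprinkler  [with Humidity=-2, Sprinkler=-2]  = 4.
Change = 16 − 4 = 12.

12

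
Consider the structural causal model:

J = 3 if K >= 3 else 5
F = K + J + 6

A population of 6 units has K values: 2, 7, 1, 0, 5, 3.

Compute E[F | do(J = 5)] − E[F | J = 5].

Under do(J=5), J's equation is replaced by J=5 for every unit. Per-unit F: 13, 18, 12, 11, 16, 14. Mean = 14.
Observing J=5 restricts to units where J's equation naturally yields 5: K ∈ {2, 1, 0}. In that subpopulation F = 13, 12, 11, mean 12.
Difference = 14 − 12 = 2.

2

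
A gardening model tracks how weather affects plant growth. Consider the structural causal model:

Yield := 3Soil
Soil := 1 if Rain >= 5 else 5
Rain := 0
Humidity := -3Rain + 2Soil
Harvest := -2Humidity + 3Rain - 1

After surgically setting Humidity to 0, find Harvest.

-1

do(Humidity=0) replaces the equation Humidity := -3Rain + 2Soil with the constant Humidity = 0.
Harvest = -2Humidity + 3Rain - 1  [with Humidity=0, Rain=0]  = -1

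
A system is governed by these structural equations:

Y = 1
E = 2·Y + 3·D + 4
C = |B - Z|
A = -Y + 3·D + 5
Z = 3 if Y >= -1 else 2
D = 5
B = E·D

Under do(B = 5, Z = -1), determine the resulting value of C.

6

Setting B = 5, Z = -1 by intervention discards those variables' equations.
C = |B - Z|  [with B=5, Z=-1]  = 6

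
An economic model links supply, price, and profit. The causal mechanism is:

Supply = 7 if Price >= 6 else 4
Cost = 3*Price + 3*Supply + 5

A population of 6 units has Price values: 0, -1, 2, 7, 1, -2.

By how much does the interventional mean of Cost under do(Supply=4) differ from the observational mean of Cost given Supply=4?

3.5

Under do(Supply=4), Supply's equation is replaced by Supply=4 for every unit. Per-unit Cost: 17, 14, 23, 38, 20, 11. Mean = 20.5.
Conditioning on Supply=4 selects the 5 unit(s) with Price ∈ {0, -1, 2, 1, -2}. Their Cost values: 17, 14, 23, 20, 11. Mean = 17.
Difference = 20.5 − 17 = 3.5.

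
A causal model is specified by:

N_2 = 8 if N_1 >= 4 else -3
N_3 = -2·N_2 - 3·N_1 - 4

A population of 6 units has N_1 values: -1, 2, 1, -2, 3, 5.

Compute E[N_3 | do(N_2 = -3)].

The intervention sets N_2=-3 in all 6 units regardless of N_1. Recomputing N_3 per unit gives 5, -4, -1, 8, -7, -13; average -2.

-2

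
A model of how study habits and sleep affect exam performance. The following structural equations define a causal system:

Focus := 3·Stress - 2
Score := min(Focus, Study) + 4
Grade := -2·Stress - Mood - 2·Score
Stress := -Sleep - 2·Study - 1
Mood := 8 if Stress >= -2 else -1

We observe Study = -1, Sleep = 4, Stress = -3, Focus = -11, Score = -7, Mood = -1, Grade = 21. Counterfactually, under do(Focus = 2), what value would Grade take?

1

The intervention breaks the incoming arrows to Focus: Focus := 3·Stress - 2 no longer applies, and Focus = 2.
Stress = -Sleep - 2·Study - 1  [with Sleep=4, Study=-1]  = -3
Score = min(Focus, Study) + 4  [with Focus=2, Study=-1]  = 3
Mood = 8 if Stress >= -2 else -1  [with Stress=-3]  = -1
Grade = -2·Stress - Mood - 2·Score  [with Stress=-3, Mood=-1, Score=3]  = 1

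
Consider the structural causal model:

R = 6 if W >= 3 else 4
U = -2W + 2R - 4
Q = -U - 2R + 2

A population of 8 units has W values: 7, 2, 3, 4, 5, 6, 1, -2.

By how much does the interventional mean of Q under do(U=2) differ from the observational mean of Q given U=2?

The intervention sets U=2 in all 8 units regardless of W. Recomputing Q per unit gives -12, -8, -12, -12, -12, -12, -8, -8; average -10.5.
E[Q|U=2] averages over only the 2 units with U=2 (W = 3, 1): Q = -12, -8, mean -10.
Difference = -10.5 − (-10) = -0.5.

-0.5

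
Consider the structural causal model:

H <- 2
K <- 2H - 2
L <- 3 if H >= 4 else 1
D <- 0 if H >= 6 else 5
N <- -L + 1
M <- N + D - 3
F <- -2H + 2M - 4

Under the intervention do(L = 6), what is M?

-3

The intervention breaks the incoming arrows to L: L <- 3 if H >= 4 else 1 no longer applies, and L = 6.
D = 0 if H >= 6 else 5  [with H=2]  = 5
N = -L + 1  [with L=6]  = -5
M = N + D - 3  [with N=-5, D=5]  = -3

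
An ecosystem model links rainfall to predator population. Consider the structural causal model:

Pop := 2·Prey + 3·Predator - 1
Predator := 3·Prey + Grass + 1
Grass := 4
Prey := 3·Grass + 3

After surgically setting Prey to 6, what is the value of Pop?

80

Under do(Prey=6), the mechanism Prey := 3·Grass + 3 is discarded; Prey is fixed at 6.
Predator = 3·Prey + Grass + 1  [with Prey=6, Grass=4]  = 23
Pop = 2·Prey + 3·Predator - 1  [with Prey=6, Predator=23]  = 80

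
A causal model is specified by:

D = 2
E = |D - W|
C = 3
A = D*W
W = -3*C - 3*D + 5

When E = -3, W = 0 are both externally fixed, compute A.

The joint intervention fixes E = -3, W = 0, removing each variable's own equation.
A = D*W  [with D=2, W=0]  = 0

0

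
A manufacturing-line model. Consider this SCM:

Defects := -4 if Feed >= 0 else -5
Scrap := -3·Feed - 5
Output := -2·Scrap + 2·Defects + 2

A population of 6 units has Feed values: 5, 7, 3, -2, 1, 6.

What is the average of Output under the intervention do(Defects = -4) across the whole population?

Every unit gets Defects=-4 under the intervention. Output values become 34, 46, 22, -8, 10, 40; E[Output|do(Defects=-4)] = 24.

24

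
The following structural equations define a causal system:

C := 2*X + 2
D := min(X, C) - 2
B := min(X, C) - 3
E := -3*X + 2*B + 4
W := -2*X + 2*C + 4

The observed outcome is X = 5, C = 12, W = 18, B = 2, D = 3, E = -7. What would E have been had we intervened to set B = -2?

-15

Under do(B=-2), the mechanism B := min(X, C) - 3 is discarded; B is fixed at -2.
E = -3*X + 2*B + 4  [with X=5, B=-2]  = -15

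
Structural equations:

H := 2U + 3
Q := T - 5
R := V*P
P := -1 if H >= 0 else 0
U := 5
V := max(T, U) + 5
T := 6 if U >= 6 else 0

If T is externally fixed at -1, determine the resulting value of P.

do(T=-1) replaces the equation T := 6 if U >= 6 else 0 with the constant T = -1.
P is not downstream of the intervention, so its value is determined by the original equations.
H = 2U + 3  [with U=5]  = 13
P = -1 if H >= 0 else 0  [with H=13]  = -1

-1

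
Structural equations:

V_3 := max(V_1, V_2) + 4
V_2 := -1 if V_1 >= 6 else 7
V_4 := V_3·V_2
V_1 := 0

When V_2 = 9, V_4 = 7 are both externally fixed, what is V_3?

The joint intervention fixes V_2 = 9, V_4 = 7, removing each variable's own equation.
V_3 = max(V_1, V_2) + 4  [with V_1=0, V_2=9]  = 13

13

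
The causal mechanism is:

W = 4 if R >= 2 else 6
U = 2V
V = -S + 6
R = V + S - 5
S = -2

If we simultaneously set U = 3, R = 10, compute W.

The joint intervention fixes U = 3, R = 10, removing each variable's own equation.
W = 4 if R >= 2 else 6  [with R=10]  = 4

4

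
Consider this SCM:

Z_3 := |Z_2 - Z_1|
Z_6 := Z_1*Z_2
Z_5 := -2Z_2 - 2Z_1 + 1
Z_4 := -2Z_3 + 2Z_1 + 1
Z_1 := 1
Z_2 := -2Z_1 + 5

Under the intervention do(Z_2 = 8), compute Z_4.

Under do(Z_2=8), the mechanism Z_2 := -2Z_1 + 5 is discarded; Z_2 is fixed at 8.
Z_3 = |Z_2 - Z_1|  [with Z_2=8, Z_1=1]  = 7
Z_4 = -2Z_3 + 2Z_1 + 1  [with Z_3=7, Z_1=1]  = -11

-11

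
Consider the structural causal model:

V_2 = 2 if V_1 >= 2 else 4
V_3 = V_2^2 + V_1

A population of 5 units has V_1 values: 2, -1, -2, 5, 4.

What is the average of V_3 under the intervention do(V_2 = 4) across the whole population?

17.6

The intervention sets V_2=4 in all 5 units regardless of V_1. Recomputing V_3 per unit gives 18, 15, 14, 21, 20; average 17.6.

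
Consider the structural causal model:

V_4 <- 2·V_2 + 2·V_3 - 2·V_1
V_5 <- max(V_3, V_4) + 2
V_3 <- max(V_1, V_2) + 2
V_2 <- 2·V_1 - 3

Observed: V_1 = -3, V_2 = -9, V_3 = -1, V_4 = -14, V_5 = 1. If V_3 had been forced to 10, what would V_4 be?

The intervention breaks the incoming arrows to V_3: V_3 <- max(V_1, V_2) + 2 no longer applies, and V_3 = 10.
V_2 = 2·V_1 - 3  [with V_1=-3]  = -9
V_4 = 2·V_2 + 2·V_3 - 2·V_1  [with V_2=-9, V_3=10, V_1=-3]  = 8

8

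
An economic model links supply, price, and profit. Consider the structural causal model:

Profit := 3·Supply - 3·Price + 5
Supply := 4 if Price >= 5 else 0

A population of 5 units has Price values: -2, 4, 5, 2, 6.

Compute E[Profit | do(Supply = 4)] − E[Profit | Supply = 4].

do(Supply=4) breaks Supply's dependence on Price. With Supply=4 fixed, Profit across the units is 23, 5, 2, 11, -1, mean 8.
Conditioning on Supply=4 selects the 2 unit(s) with Price ∈ {5, 6}. Their Profit values: 2, -1. Mean = 0.5.
Difference = 8 − 0.5 = 7.5.

7.5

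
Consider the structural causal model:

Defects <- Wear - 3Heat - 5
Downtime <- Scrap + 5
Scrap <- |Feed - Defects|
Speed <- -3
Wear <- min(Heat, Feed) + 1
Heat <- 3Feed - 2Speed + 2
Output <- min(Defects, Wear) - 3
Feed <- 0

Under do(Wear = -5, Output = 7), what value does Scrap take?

34

The joint intervention fixes Wear = -5, Output = 7, removing each variable's own equation.
Heat = 3Feed - 2Speed + 2  [with Feed=0, Speed=-3]  = 8
Defects = Wear - 3Heat - 5  [with Wear=-5, Heat=8]  = -34
Scrap = |Feed - Defects|  [with Feed=0, Defects=-34]  = 34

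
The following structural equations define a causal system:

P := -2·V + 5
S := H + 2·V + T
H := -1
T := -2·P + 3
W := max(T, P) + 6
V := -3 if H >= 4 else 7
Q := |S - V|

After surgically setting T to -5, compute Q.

1

The intervention breaks the incoming arrows to T: T := -2·P + 3 no longer applies, and T = -5.
V = -3 if H >= 4 else 7  [with H=-1]  = 7
S = H + 2·V + T  [with H=-1, V=7, T=-5]  = 8
Q = |S - V|  [with S=8, V=7]  = 1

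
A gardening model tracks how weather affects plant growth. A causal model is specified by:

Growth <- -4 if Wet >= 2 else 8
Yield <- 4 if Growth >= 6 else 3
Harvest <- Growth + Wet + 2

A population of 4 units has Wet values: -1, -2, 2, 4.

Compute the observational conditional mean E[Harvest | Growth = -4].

Conditioning on Growth=-4 selects the 2 unit(s) with Wet ∈ {2, 4}. Their Harvest values: 0, 2. Mean = 1.

1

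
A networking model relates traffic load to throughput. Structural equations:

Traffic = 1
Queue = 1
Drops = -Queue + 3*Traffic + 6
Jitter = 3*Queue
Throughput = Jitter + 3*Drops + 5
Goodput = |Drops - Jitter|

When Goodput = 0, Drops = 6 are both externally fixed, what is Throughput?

26

Under do(Goodput = 0, Drops = 6), each intervened variable's structural equation is replaced by its fixed value.
Jitter = 3*Queue  [with Queue=1]  = 3
Throughput = Jitter + 3*Drops + 5  [with Jitter=3, Drops=6]  = 26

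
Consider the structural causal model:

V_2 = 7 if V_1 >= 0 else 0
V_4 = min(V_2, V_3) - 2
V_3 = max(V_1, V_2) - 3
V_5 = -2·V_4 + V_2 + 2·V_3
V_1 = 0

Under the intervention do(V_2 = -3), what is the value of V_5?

do(V_2=-3) replaces the equation V_2 = 7 if V_1 >= 0 else 0 with the constant V_2 = -3.
V_3 = max(V_1, V_2) - 3  [with V_1=0, V_2=-3]  = -3
V_4 = min(V_2, V_3) - 2  [with V_2=-3, V_3=-3]  = -5
V_5 = -2·V_4 + V_2 + 2·V_3  [with V_4=-5, V_2=-3, V_3=-3]  = 1

1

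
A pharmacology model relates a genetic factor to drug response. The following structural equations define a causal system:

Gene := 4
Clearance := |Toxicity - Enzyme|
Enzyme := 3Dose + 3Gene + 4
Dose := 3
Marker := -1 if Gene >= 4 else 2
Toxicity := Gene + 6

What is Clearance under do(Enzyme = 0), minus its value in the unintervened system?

-5

The intervention breaks the incoming arrows to Enzyme: Enzyme := 3Dose + 3Gene + 4 no longer applies, and Enzyme = 0.
Toxicity = Gene + 6  [with Gene=4]  = 10
Clearance = |Toxicity - Enzyme|  [with Toxicity=10, Enzyme=0]  = 10
Without intervention: Enzyme = 3Dose + 3Gene + 4  [with Dose=3, Gene=4]  = 25; Toxicity = Gene + 6  [with Gene=4]  = 10; Clearance = |Toxicity - Enzyme|  [with Toxicity=10, Enzyme=25]  = 15.
Change = 10 − 15 = -5.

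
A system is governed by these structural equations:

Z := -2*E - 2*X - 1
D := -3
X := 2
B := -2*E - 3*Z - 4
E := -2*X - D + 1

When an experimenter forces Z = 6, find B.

Intervening sets Z = 6 and removes its equation (Z := -2*E - 2*X - 1).
E = -2*X - D + 1  [with X=2, D=-3]  = 0
B = -2*E - 3*Z - 4  [with E=0, Z=6]  = -22

-22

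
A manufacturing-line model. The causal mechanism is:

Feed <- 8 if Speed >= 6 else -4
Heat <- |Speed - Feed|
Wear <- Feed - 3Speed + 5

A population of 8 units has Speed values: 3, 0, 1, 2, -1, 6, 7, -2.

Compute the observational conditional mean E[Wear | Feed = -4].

-0.5

E[Wear|Feed=-4] averages over only the 6 units with Feed=-4 (Speed = 3, 0, 1, 2, -1, -2): Wear = -8, 1, -2, -5, 4, 7, mean -0.5.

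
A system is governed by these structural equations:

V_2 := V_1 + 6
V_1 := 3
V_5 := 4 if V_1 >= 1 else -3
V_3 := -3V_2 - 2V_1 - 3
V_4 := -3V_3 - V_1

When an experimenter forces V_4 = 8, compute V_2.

9

The intervention breaks the incoming arrows to V_4: V_4 := -3V_3 - V_1 no longer applies, and V_4 = 8.
Since V_2 is not a descendant of the intervened variable, it is unaffected.
V_2 = V_1 + 6  [with V_1=3]  = 9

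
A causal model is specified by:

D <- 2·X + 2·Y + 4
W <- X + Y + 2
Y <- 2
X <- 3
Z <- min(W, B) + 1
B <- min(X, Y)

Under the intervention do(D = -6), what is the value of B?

do(D=-6) replaces the equation D <- 2·X + 2·Y + 4 with the constant D = -6.
No directed path runs from D to B, so B keeps its natural value.
B = min(X, Y)  [with X=3, Y=2]  = 2

2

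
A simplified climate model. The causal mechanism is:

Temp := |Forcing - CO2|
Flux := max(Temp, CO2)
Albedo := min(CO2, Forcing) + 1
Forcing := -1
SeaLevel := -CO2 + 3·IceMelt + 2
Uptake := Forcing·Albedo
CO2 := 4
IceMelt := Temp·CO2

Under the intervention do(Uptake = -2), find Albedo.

do(Uptake=-2) replaces the equation Uptake := Forcing·Albedo with the constant Uptake = -2.
Albedo is not downstream of the intervention, so its value is determined by the original equations.
Albedo = min(CO2, Forcing) + 1  [with CO2=4, Forcing=-1]  = 0

0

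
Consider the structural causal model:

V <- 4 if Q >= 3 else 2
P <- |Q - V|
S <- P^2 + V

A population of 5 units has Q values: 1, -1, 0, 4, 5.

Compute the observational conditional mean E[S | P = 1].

4

E[S|P=1] averages over only the 2 units with P=1 (Q = 1, 5): S = 3, 5, mean 4.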